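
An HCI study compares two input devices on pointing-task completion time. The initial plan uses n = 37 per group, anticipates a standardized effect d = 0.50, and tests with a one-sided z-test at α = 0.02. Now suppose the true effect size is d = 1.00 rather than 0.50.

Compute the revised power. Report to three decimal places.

Power ≈ 0.988

With d = 1.00: δ = d·√(n/2) = 1.00 × √(37/2) = 4.3012. Critical value z_{0.02} = 2.054.
Revised power = Φ(δ − 2.054) = Φ(2.247) = 0.9877.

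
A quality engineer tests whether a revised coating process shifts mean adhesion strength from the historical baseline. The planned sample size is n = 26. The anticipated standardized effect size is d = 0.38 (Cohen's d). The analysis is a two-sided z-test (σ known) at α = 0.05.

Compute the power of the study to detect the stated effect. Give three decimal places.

Noncentrality parameter: δ = d·√n = 0.38 × √26 = 1.9376
Critical value for a two-sided test at α = 0.05: z_{α/2} = 1.960.
Power = Φ(δ − 1.960) + Φ(−δ − 1.960) = Φ(-0.022) + Φ(-3.898) = 0.4911 + 0.0000 = 0.4911.

Power ≈ 0.491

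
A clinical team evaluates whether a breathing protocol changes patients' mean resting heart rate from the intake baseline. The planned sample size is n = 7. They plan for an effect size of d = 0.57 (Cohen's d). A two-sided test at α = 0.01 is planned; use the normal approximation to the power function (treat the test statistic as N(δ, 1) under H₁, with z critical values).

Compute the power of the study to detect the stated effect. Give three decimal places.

Power ≈ 0.143

Noncentrality parameter: λ = d·√n = 0.57 × √7 = 1.5081
Critical value for a two-sided test at α = 0.01: z_{α/2} = 2.576.
Power = Φ(λ − 2.576) + Φ(−λ − 2.576) = Φ(-1.068) + Φ(-4.084) = 0.1428 + 0.0000 = 0.1428.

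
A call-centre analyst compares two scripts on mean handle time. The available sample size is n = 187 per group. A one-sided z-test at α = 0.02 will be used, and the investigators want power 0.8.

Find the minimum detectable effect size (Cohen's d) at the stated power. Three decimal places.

Need Φ(δ − 2.054) = 0.8, so δ = 2.054 + 0.842 = 2.895.
δ = d·√(n/2) ⇒ d = δ/√(n/2) = 2.895/√(187/2) = 0.2994.

d ≈ 0.299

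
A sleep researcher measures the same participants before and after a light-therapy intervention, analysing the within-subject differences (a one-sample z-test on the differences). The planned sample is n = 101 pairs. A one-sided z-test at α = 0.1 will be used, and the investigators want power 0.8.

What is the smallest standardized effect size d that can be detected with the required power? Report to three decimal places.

Need Φ(δ − 1.282) = 0.8, so δ = 1.282 + 0.842 = 2.123.
δ = d·√n ⇒ d = δ/√n = 2.123/√101 = 0.2113.

d ≈ 0.211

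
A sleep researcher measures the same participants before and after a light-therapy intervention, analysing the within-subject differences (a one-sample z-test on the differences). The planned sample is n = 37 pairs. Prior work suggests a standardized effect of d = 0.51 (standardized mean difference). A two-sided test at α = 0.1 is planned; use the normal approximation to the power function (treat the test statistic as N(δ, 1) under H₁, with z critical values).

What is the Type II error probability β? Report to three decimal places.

β ≈ 0.073

Noncentrality parameter: δ = d·√n = 0.51 × √37 = 3.1022
Two-sided α = 0.1 → critical value z_{0.05} = 1.645.
Power = Φ(δ − 1.645) + Φ(−δ − 1.645) = Φ(1.457) + Φ(-4.747) = 0.9275 + 0.0000 = 0.9275.
Type II error: β = 1 − power = 1 − 0.9275 = 0.0725.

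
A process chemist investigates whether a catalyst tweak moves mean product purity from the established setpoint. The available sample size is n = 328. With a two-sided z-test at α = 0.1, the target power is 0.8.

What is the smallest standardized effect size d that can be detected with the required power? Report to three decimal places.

d ≈ 0.137

Need Φ(δ − 1.645) = 0.8, so δ = 1.645 + 0.842 = 2.486.
(The second rejection-region term Φ(−δ − z_{α/2}) is negligible and dropped.)
δ = d·√n ⇒ d = δ/√n = 2.486/√328 = 0.1373.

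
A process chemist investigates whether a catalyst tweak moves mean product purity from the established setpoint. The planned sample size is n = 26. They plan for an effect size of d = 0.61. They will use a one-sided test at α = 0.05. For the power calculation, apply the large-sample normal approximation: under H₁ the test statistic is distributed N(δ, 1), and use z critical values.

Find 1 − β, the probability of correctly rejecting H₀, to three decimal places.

Noncentrality parameter: δ = d·√n = 0.61 × √26 = 3.1104
One-sided α = 0.05 → critical value z_{0.05} = 1.645.
Power = Φ(δ − 1.645) = Φ(1.466) = 0.9286.

Power ≈ 0.929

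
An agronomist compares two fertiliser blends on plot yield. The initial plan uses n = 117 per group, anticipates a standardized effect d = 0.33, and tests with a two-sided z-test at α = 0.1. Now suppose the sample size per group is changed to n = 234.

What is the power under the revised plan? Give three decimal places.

Power ≈ 0.973

With n = 234 per group: δ = d·√(n/2) = 0.33 × √(234/2) = 3.5695. Critical value z_{0.05} = 1.645.
Revised power = Φ(δ − 1.645) + Φ(−δ − 1.645) = Φ(1.925) + Φ(-5.214) = 0.9729 + 0.0000 = 0.9729.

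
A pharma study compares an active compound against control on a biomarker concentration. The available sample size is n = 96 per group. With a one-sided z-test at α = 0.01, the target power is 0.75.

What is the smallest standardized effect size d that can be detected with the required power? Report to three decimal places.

d ≈ 0.433

Need Φ(δ − 2.326) = 0.75, so δ = 2.326 + 0.674 = 3.001.
δ = d·√(n/2) ⇒ d = δ/√(n/2) = 3.001/√(96/2) = 0.4331.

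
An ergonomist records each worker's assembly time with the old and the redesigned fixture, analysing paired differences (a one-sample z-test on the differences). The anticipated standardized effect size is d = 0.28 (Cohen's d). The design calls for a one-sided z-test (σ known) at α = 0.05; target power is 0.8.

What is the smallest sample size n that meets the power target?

n = 79

For power 0.8 need Φ(δ − z_{0.05}) = 0.8, so δ = z_{0.05} + z_{0.20} = 1.645 + 0.842 = 2.486.
δ = d·√n ⇒ n = (δ/d)² = (2.486 / 0.28)² = 78.86.
Round up to the next whole unit.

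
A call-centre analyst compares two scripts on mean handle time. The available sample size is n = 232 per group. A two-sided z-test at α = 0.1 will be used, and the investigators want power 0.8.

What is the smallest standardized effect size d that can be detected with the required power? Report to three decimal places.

d ≈ 0.231

Need Φ(δ − 1.645) = 0.8, so δ = 1.645 + 0.842 = 2.486.
(The second rejection-region term Φ(−δ − z_{α/2}) is negligible and dropped.)
δ = d·√(n/2) ⇒ d = δ/√(n/2) = 2.486/√(232/2) = 0.2309.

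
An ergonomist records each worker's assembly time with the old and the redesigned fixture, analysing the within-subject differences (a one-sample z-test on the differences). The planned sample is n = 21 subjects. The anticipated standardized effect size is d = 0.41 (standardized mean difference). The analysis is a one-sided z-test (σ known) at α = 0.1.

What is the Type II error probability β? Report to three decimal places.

β ≈ 0.275

Noncentrality parameter: λ = d·√n = 0.41 × √21 = 1.8789
Critical value for a one-sided test at α = 0.1: z_α = 1.282.
Power = P(Z > 1.282 − λ) = Φ(0.597) = 0.7248.
Type II error: β = 1 − power = 1 − 0.7248 = 0.2752.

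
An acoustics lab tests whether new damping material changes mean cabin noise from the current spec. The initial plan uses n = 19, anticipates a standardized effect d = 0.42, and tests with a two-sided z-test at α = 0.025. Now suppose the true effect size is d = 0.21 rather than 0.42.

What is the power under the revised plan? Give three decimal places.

With d = 0.21: δ = d·√n = 0.21 × √19 = 0.9154. Critical value z_{0.0125} = 2.241.
Revised power = Φ(δ − 2.241) + Φ(−δ − 2.241) = Φ(-1.326) + Φ(-3.157) = 0.0924 + 0.0008 = 0.0932.

Power ≈ 0.093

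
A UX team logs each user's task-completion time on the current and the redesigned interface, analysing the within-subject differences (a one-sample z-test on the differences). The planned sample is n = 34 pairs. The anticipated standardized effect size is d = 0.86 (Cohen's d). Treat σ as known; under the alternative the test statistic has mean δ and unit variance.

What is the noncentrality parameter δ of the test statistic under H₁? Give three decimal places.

δ ≈ 5.015

The noncentrality parameter scales effect size by the design's sample-size factor: δ = d·√n = 0.86 × √34 = 5.0146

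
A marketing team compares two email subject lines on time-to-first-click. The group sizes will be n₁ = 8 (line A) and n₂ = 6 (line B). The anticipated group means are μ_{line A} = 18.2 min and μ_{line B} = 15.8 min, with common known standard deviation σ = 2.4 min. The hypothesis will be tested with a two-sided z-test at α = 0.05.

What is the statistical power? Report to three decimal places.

Power ≈ 0.457

Standardized effect: d = |μ_{line A} − μ_{line B}| / σ = |18.2 − 15.8| / 2.4 = 1.0000
Noncentrality parameter: δ = d / √(1/n₁ + 1/n₂) = 1.0000 / √(1/8 + 1/6) = 1.8516
Two-sided α = 0.05 → critical value z_{0.025} = 1.960.
Power = Φ(δ − 1.960) + Φ(−δ − 1.960) = Φ(-0.108) + Φ(-3.812) = 0.4569 + 0.0001 = 0.4569.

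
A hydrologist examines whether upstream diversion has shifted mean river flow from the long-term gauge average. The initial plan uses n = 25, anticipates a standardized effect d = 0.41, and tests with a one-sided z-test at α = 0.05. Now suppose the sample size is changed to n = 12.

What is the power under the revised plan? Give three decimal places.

Power ≈ 0.411

With n = 12: δ = d·√n = 0.41 × √12 = 1.4203. Critical value z_{0.05} = 1.645.
Revised power = P(Z > 1.645 − δ) = Φ(-0.225) = 0.4112.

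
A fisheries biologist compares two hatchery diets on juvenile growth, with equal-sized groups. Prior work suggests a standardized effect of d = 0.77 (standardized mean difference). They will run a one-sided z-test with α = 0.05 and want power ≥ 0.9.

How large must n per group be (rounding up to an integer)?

For power 0.9 need Φ(δ − z_{0.05}) = 0.9, so δ = z_{0.05} + z_{0.10} = 1.645 + 1.282 = 2.926.
δ = d·√(n/2) ⇒ n = 2(δ/d)² = 2 × (2.926 / 0.77)² = 28.89.
Rounding up, n = 29 per group.

n = 29 per group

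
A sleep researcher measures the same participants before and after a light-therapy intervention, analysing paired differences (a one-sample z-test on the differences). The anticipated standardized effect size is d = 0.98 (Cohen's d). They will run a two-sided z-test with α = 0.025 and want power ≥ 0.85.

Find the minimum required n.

n = 12

Set Φ(δ − 2.241) = 0.85; then δ − 2.241 = Φ⁻¹(0.85) = 1.036, giving δ = 3.278.
(The Φ(−δ − z_{α/2}) term is vanishingly small for δ > 0 and is dropped in the standard sample-size formula.)
δ = d·√n ⇒ n = (δ/d)² = (3.278 / 0.98)² = 11.19.
Round up to the next whole unit.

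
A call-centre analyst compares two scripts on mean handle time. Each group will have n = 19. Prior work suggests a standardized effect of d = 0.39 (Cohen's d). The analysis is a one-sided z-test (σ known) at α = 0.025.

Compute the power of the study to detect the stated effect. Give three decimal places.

Noncentrality parameter: δ = d·√(n/2) = 0.39 × √(19/2) = 1.2021
Critical value for a one-sided test at α = 0.025: z_α = 1.960.
Power = P(Z > 1.960 − δ) = Φ(-0.758) = 0.2243.

Power ≈ 0.224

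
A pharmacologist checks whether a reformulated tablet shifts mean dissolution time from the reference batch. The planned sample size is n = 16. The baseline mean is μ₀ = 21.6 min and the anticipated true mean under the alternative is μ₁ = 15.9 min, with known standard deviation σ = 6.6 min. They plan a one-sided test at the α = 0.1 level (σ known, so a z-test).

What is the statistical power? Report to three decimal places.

Power ≈ 0.985

Standardized effect: d = |μ₁ − μ₀| / σ = |15.9 − 21.6| / 6.6 = 0.8636
Noncentrality parameter: δ = d·√n = 0.8636 × √16 = 3.4545
Critical value for a one-sided test at α = 0.1: z_α = 1.282.
Power = Φ(δ − 1.282) = Φ(2.173) = 0.9851.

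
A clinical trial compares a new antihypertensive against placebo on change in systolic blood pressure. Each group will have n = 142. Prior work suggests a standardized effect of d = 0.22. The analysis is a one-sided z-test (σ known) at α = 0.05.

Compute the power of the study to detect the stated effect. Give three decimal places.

Noncentrality parameter: δ = d·√(n/2) = 0.22 × √(142/2) = 1.8538
Critical value for a one-sided test at α = 0.05: z_α = 1.645.
Power = Φ(δ − 1.645) = Φ(0.209) = 0.5827.

Power ≈ 0.583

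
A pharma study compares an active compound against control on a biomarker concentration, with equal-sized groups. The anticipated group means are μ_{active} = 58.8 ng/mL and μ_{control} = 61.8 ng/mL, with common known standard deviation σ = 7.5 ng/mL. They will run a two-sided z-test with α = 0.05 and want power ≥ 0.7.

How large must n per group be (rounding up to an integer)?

Standardized effect: d = |μ_{active} − μ_{control}| / σ = |58.8 − 61.8| / 7.5 = 0.4000
Set Φ(δ − 1.960) = 0.7; then δ − 1.960 = Φ⁻¹(0.7) = 0.524, giving δ = 2.484.
(For δ > 0 the lower-tail rejection region contributes negligibly to power, so the one-term inversion is standard.)
δ = d·√(n/2) ⇒ n = 2(δ/d)² = 2 × (2.484 / 0.4000)² = 77.15.
Rounding up, n = 78 per group.

n = 78 per group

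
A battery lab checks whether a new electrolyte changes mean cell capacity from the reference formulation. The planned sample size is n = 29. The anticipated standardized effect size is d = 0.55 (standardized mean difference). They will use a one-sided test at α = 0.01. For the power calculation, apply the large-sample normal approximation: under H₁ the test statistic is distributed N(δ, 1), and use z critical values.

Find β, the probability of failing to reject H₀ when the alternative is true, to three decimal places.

Noncentrality parameter: δ = d·√n = 0.55 × √29 = 2.9618
One-sided α = 0.01 → critical value z_{0.01} = 2.326.
Power = Φ(δ − 2.326) = Φ(0.635) = 0.7374.
Type II error: β = 1 − power = 1 − 0.7374 = 0.2626.

β ≈ 0.263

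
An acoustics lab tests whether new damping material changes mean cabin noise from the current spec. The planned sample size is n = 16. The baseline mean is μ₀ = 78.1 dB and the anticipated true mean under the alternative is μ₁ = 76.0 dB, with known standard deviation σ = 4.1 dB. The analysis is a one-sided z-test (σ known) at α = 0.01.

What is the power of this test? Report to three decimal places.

Standardized effect: d = |μ₁ − μ₀| / σ = |76.0 − 78.1| / 4.1 = 0.5122
Noncentrality parameter: δ = d·√n = 0.5122 × √16 = 2.0488
Critical value for a one-sided test at α = 0.01: z_α = 2.326.
Power = Φ(δ − 2.326) = Φ(-0.278) = 0.3907.

Power ≈ 0.391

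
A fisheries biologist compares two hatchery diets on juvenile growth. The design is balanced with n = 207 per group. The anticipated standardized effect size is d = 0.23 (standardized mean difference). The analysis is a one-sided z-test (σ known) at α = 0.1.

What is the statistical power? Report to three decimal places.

Power ≈ 0.855

Noncentrality parameter: δ = d·√(n/2) = 0.23 × √(207/2) = 2.3399
One-sided α = 0.1 → critical value z_{0.1} = 1.282.
Power = P(Z > 1.282 − δ) = Φ(1.058) = 0.8551.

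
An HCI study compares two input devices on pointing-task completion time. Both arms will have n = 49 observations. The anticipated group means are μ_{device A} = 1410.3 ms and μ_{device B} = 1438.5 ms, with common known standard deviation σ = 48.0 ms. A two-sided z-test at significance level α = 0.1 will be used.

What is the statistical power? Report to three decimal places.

Power ≈ 0.897

Standardized effect: d = |μ_{device A} − μ_{device B}| / σ = |1410.3 − 1438.5| / 48.0 = 0.5875
Noncentrality parameter: δ = d·√(n/2) = 0.5875 × √(49/2) = 2.9080
Two-sided α = 0.1 → critical value z_{0.05} = 1.645.
Power = Φ(δ − 1.645) + Φ(−δ − 1.645) = Φ(1.263) + Φ(-4.553) = 0.8967 + 0.0000 = 0.8967.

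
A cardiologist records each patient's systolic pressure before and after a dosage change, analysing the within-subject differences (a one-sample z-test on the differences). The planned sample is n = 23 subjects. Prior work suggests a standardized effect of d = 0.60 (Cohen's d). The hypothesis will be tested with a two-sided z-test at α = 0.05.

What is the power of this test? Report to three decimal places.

Power ≈ 0.821

Noncentrality parameter: δ = d·√n = 0.60 × √23 = 2.8775
Two-sided α = 0.05 → critical value z_{0.025} = 1.960.
Power = Φ(δ − 1.960) + Φ(−δ − 1.960) = Φ(0.918) + Φ(-4.837) = 0.8206 + 0.0000 = 0.8206.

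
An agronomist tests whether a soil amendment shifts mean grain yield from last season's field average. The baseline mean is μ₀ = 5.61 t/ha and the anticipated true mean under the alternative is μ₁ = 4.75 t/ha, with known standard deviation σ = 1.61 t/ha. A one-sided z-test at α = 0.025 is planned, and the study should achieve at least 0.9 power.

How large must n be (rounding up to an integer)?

Standardized effect: d = |μ₁ − μ₀| / σ = |4.75 − 5.61| / 1.61 = 0.5342
For power 0.9 need Φ(δ − z_{0.025}) = 0.9, so δ = z_{0.025} + z_{0.10} = 1.960 + 1.282 = 3.242.
δ = d·√n ⇒ n = (δ/d)² = (3.242 / 0.5342)² = 36.83.
Round up to the next whole unit.

n = 37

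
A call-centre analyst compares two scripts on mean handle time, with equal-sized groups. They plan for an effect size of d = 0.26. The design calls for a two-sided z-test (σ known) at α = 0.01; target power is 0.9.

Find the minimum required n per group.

n = 441 per group

For power 0.9 need Φ(δ − z_{0.005}) = 0.9, so δ = z_{0.005} + z_{0.10} = 2.576 + 1.282 = 3.857.
(For δ > 0 the lower-tail rejection region contributes negligibly to power, so the one-term inversion is standard.)
δ = d·√(n/2) ⇒ n = 2(δ/d)² = 2 × (3.857 / 0.26)² = 440.22.
Round up to the next whole unit.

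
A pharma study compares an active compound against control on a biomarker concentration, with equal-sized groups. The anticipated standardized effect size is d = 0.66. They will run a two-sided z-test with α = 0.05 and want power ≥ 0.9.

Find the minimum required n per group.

For power 0.9 need Φ(δ − z_{0.025}) = 0.9, so δ = z_{0.025} + z_{0.10} = 1.960 + 1.282 = 3.242.
(For δ > 0 the lower-tail rejection region contributes negligibly to power, so the one-term inversion is standard.)
δ = d·√(n/2) ⇒ n = 2(δ/d)² = 2 × (3.242 / 0.66)² = 48.24.
Round up to the next whole unit.

n = 49 per group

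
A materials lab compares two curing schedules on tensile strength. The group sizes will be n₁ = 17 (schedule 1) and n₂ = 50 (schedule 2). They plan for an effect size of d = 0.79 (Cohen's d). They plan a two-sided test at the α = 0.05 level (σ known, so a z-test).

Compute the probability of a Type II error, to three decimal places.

β ≈ 0.197

Noncentrality parameter: δ = d / √(1/n₁ + 1/n₂) = 0.79 / √(1/17 + 1/50) = 2.8138
Two-sided α = 0.05 → critical value z_{0.025} = 1.960.
Power = Φ(δ − 1.960) + Φ(−δ − 1.960) = Φ(0.854) + Φ(-4.774) = 0.8034 + 0.0000 = 0.8034.
Type II error: β = 1 − power = 1 − 0.8034 = 0.1966.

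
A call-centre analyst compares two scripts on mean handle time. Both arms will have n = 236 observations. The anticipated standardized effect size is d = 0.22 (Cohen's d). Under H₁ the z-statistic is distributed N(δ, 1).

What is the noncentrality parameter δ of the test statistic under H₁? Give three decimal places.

δ = d·√(n/2) = 0.22 × √(236/2) = 2.3898

δ ≈ 2.390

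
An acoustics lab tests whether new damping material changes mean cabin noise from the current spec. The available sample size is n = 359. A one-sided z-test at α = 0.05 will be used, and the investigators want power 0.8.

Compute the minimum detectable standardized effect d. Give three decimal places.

d ≈ 0.131

Need Φ(δ − 1.645) = 0.8, so δ = 1.645 + 0.842 = 2.486.
δ = d·√n ⇒ d = δ/√n = 2.486/√359 = 0.1312.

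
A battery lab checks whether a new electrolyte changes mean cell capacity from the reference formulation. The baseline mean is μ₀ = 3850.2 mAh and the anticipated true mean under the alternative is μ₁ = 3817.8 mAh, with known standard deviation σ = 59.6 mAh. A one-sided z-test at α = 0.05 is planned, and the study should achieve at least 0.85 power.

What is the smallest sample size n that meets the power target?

Standardized effect: d = |μ₁ − μ₀| / σ = |3817.8 − 3850.2| / 59.6 = 0.5436
For power 0.85 need Φ(δ − z_{0.05}) = 0.85, so δ = z_{0.05} + z_{0.15} = 1.645 + 1.036 = 2.681.
δ = d·√n ⇒ n = (δ/d)² = (2.681 / 0.5436)² = 24.33.
Rounding up, n = 25.

n = 25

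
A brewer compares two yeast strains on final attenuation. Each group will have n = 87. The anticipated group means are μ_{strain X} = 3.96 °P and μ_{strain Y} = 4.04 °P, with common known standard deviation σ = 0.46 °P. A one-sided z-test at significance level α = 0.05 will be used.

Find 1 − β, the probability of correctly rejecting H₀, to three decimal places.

Standardized effect: d = |μ_{strain X} − μ_{strain Y}| / σ = |3.96 − 4.04| / 0.46 = 0.1739
Noncentrality parameter: δ = d·√(n/2) = 0.1739 × √(87/2) = 1.1470
Critical value for a one-sided test at α = 0.05: z_α = 1.645.
Power = P(Z > 1.645 − δ) = Φ(-0.498) = 0.3093.

Power ≈ 0.309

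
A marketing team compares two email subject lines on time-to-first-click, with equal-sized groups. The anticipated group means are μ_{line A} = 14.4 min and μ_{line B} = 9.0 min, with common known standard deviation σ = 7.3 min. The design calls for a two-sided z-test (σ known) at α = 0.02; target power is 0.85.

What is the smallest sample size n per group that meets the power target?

n = 42 per group

Standardized effect: d = |μ_{line A} − μ_{line B}| / σ = |14.4 − 9.0| / 7.3 = 0.7397
Set Φ(δ − 2.326) = 0.85; then δ − 2.326 = Φ⁻¹(0.85) = 1.036, giving δ = 3.363.
(The Φ(−δ − z_{α/2}) term is vanishingly small for δ > 0 and is dropped in the standard sample-size formula.)
δ = d·√(n/2) ⇒ n = 2(δ/d)² = 2 × (3.363 / 0.7397)² = 41.33.
Rounding up, n = 42 per group.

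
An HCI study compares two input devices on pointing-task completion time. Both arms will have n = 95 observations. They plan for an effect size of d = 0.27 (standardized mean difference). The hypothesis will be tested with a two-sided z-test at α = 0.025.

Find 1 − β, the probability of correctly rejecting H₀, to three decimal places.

Power ≈ 0.352

Noncentrality parameter: λ = d·√(n/2) = 0.27 × √(95/2) = 1.8608
Critical value for a two-sided test at α = 0.025: z_{α/2} = 2.241.
Power = Φ(λ − 2.241) + Φ(−λ − 2.241) = Φ(-0.381) + Φ(-4.102) = 0.3518 + 0.0000 = 0.3518.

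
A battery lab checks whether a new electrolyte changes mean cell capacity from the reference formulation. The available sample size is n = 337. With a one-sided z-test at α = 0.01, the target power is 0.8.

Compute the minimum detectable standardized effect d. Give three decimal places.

d ≈ 0.173

Required noncentrality: δ = z_{0.01} + z_{0.20} = 2.326 + 0.842 = 3.168.
δ = d·√n ⇒ d = δ/√n = 3.168/√337 = 0.1726.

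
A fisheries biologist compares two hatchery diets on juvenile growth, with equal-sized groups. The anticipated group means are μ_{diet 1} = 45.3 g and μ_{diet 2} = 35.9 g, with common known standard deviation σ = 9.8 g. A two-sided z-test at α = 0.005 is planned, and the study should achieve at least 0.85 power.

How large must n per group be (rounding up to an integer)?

Standardized effect: d = |μ_{diet 1} − μ_{diet 2}| / σ = |45.3 − 35.9| / 9.8 = 0.9592
For power 0.85 need Φ(δ − z_{0.0025}) = 0.85, so δ = z_{0.0025} + z_{0.15} = 2.807 + 1.036 = 3.843.
(The Φ(−δ − z_{α/2}) term is vanishingly small for δ > 0 and is dropped in the standard sample-size formula.)
δ = d·√(n/2) ⇒ n = 2(δ/d)² = 2 × (3.843 / 0.9592)² = 32.11.
Rounding up, n = 33 per group.

n = 33 per group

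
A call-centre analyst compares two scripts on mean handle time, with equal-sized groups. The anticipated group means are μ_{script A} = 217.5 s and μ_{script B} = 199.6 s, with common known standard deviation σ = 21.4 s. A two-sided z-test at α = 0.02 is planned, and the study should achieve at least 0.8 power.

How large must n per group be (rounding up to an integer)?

Standardized effect: d = |μ_{script A} − μ_{script B}| / σ = |217.5 − 199.6| / 21.4 = 0.8364
Set Φ(δ − 2.326) = 0.8; then δ − 2.326 = Φ⁻¹(0.8) = 0.842, giving δ = 3.168.
(Ignoring the negligible lower-tail rejection probability gives the usual closed-form inversion.)
δ = d·√(n/2) ⇒ n = 2(δ/d)² = 2 × (3.168 / 0.8364)² = 28.69.
Rounding up, n = 29 per group.

n = 29 per group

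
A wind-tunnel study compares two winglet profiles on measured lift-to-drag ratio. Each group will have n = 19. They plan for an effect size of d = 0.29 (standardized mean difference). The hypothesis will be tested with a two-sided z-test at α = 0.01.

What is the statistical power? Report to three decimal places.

Noncentrality parameter: δ = d·√(n/2) = 0.29 × √(19/2) = 0.8938
Critical value for a two-sided test at α = 0.01: z_{α/2} = 2.576.
Power = Φ(δ − 2.576) + Φ(−δ − 2.576) = Φ(-1.682) + Φ(-3.470) = 0.0463 + 0.0003 = 0.0465.

Power ≈ 0.047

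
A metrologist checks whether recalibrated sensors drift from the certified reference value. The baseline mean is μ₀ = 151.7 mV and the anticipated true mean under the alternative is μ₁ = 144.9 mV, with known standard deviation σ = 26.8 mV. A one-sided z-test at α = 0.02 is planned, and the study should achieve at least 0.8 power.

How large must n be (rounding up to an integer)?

Standardized effect: d = |μ₁ − μ₀| / σ = |144.9 − 151.7| / 26.8 = 0.2537
Set Φ(δ − 2.054) = 0.8; then δ − 2.054 = Φ⁻¹(0.8) = 0.842, giving δ = 2.895.
δ = d·√n ⇒ n = (δ/d)² = (2.895 / 0.2537)² = 130.21.
Rounding up, n = 131.

n = 131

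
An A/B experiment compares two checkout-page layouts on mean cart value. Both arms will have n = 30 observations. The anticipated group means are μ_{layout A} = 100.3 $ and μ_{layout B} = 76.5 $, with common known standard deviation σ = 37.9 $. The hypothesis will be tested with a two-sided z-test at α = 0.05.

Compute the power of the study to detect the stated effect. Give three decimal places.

Power ≈ 0.682

Standardized effect: d = |μ_{layout A} − μ_{layout B}| / σ = |100.3 − 76.5| / 37.9 = 0.6280
Noncentrality parameter: δ = d·√(n/2) = 0.6280 × √(30/2) = 2.4321
Two-sided α = 0.05 → critical value z_{0.025} = 1.960.
Power = Φ(δ − 1.960) + Φ(−δ − 1.960) = Φ(0.472) + Φ(-4.392) = 0.6816 + 0.0000 = 0.6816.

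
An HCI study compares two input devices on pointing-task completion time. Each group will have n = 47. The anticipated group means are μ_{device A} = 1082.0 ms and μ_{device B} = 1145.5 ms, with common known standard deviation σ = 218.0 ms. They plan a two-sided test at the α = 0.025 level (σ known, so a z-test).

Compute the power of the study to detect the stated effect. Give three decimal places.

Standardized effect: d = |μ_{device A} − μ_{device B}| / σ = |1082.0 − 1145.5| / 218.0 = 0.2913
Noncentrality parameter: δ = d·√(n/2) = 0.2913 × √(47/2) = 1.4121
Critical value for a two-sided test at α = 0.025: z_{α/2} = 2.241.
Power = Φ(δ − 2.241) + Φ(−δ − 2.241) = Φ(-0.829) + Φ(-3.653) = 0.2035 + 0.0001 = 0.2036.

Power ≈ 0.204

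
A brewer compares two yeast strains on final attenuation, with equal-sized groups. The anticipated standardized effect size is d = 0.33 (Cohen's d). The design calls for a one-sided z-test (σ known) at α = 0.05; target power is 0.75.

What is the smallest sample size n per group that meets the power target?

n = 99 per group

Set Φ(δ − 1.645) = 0.75; then δ − 1.645 = Φ⁻¹(0.75) = 0.674, giving δ = 2.319.
δ = d·√(n/2) ⇒ n = 2(δ/d)² = 2 × (2.319 / 0.33)² = 98.79.
Round up to the next whole unit.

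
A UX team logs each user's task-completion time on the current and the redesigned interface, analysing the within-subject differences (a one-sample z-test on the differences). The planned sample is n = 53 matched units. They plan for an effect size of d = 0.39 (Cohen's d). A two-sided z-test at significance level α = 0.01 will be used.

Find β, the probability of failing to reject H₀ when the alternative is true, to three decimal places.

β ≈ 0.396

Noncentrality parameter: δ = d·√n = 0.39 × √53 = 2.8392
Critical value for a two-sided test at α = 0.01: z_{α/2} = 2.576.
Power = Φ(δ − 2.576) + Φ(−δ − 2.576) = Φ(0.263) + Φ(-5.415) = 0.6039 + 0.0000 = 0.6039.
Type II error: β = 1 − power = 1 − 0.6039 = 0.3961.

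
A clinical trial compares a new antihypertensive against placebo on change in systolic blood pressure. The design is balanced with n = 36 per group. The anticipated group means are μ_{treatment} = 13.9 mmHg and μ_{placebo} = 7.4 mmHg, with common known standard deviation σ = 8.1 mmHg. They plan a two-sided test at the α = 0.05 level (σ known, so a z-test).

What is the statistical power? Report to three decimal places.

Standardized effect: d = |μ_{treatment} − μ_{placebo}| / σ = |13.9 − 7.4| / 8.1 = 0.8025
Noncentrality parameter: δ = d·√(n/2) = 0.8025 × √(36/2) = 3.4046
Critical value for a two-sided test at α = 0.05: z_{α/2} = 1.960.
Power = Φ(δ − 1.960) + Φ(−δ − 1.960) = Φ(1.445) + Φ(-5.365) = 0.9257 + 0.0000 = 0.9257.

Power ≈ 0.926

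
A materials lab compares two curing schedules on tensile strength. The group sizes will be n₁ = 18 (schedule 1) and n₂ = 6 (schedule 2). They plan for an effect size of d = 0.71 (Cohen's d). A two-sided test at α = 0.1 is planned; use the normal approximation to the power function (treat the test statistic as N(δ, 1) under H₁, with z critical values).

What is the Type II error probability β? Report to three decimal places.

Noncentrality parameter: δ = d / √(1/n₁ + 1/n₂) = 0.71 / √(1/18 + 1/6) = 1.5061
Critical value for a two-sided test at α = 0.1: z_{α/2} = 1.645.
Power = Φ(δ − 1.645) + Φ(−δ − 1.645) = Φ(-0.139) + Φ(-3.151) = 0.4448 + 0.0008 = 0.4457.
Type II error: β = 1 − power = 1 − 0.4457 = 0.5543.

β ≈ 0.554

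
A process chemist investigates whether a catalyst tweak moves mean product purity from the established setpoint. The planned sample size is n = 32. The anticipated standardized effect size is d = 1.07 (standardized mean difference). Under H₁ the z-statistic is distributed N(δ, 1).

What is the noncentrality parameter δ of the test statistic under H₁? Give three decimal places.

The noncentrality parameter scales effect size by the design's sample-size factor: δ = d·√n = 1.07 × √32 = 6.0528

δ ≈ 6.053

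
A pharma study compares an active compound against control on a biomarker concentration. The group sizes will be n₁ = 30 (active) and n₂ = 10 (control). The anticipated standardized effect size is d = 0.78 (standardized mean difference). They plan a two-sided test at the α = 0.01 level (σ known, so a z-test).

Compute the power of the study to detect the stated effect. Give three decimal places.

Noncentrality parameter: δ = d / √(1/n₁ + 1/n₂) = 0.78 / √(1/30 + 1/10) = 2.1361
Two-sided α = 0.01 → critical value z_{0.005} = 2.576.
Power = Φ(δ − 2.576) + Φ(−δ − 2.576) = Φ(-0.440) + Φ(-4.712) = 0.3301 + 0.0000 = 0.3301.

Power ≈ 0.330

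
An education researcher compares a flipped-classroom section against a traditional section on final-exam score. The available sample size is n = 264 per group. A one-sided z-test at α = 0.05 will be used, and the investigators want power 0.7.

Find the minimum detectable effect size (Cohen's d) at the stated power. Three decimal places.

d ≈ 0.189

Required noncentrality: δ = z_{0.05} + z_{0.30} = 1.645 + 0.524 = 2.169.
δ = d·√(n/2) ⇒ d = δ/√(n/2) = 2.169/√(264/2) = 0.1888.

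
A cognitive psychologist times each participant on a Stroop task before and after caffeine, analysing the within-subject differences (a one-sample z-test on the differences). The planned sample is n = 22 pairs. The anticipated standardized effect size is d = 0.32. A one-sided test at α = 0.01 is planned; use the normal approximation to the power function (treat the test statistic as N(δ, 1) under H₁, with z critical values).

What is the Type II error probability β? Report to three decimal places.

β ≈ 0.795

Noncentrality parameter: δ = d·√n = 0.32 × √22 = 1.5009
Critical value for a one-sided test at α = 0.01: z_α = 2.326.
Power = Φ(δ − 2.326) = Φ(-0.825) = 0.2046.
Type II error: β = 1 − power = 1 − 0.2046 = 0.7954.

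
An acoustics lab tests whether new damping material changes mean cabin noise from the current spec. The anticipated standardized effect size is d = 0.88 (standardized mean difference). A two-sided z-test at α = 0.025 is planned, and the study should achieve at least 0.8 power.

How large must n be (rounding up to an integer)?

n = 13

Set Φ(δ − 2.241) = 0.8; then δ − 2.241 = Φ⁻¹(0.8) = 0.842, giving δ = 3.083.
(The Φ(−δ − z_{α/2}) term is vanishingly small for δ > 0 and is dropped in the standard sample-size formula.)
δ = d·√n ⇒ n = (δ/d)² = (3.083 / 0.88)² = 12.27.
Rounding up, n = 13.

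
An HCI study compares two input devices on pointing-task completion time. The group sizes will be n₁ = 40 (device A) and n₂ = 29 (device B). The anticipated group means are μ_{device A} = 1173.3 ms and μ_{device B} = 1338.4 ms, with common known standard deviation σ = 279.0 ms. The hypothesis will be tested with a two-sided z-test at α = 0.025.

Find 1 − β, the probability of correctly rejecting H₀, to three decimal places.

Power ≈ 0.573

Standardized effect: d = |μ_{device A} − μ_{device B}| / σ = |1173.3 − 1338.4| / 279.0 = 0.5918
Noncentrality parameter: δ = d / √(1/n₁ + 1/n₂) = 0.5918 / √(1/40 + 1/29) = 2.4263
Two-sided α = 0.025 → critical value z_{0.0125} = 2.241.
Power = Φ(δ − 2.241) + Φ(−δ − 2.241) = Φ(0.185) + Φ(-4.668) = 0.5734 + 0.0000 = 0.5734.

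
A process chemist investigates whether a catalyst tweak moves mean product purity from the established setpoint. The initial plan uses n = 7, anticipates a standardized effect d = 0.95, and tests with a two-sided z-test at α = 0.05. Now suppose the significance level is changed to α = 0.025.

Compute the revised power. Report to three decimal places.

δ = d·√n = 0.95 × √7 = 2.5135 (unchanged). New critical value: z_{0.0125} = 2.241.
Revised power = Φ(δ − 2.241) + Φ(−δ − 2.241) = Φ(0.272) + Φ(-4.755) = 0.6072 + 0.0000 = 0.6072.

Power ≈ 0.607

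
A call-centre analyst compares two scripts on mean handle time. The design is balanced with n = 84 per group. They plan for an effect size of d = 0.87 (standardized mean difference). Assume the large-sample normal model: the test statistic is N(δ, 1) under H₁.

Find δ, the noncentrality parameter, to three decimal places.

δ ≈ 5.638

The noncentrality parameter scales effect size by the design's sample-size factor: δ = d·√(n/2) = 0.87 × √(84/2) = 5.6382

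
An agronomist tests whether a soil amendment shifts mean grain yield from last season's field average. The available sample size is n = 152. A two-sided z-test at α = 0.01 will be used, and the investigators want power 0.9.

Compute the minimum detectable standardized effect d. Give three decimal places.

d ≈ 0.313

Required noncentrality: δ = z_{0.005} + z_{0.10} = 2.576 + 1.282 = 3.857.
(Lower-tail contribution to power is negligible for δ > 0.)
δ = d·√n ⇒ d = δ/√n = 3.857/√152 = 0.3129.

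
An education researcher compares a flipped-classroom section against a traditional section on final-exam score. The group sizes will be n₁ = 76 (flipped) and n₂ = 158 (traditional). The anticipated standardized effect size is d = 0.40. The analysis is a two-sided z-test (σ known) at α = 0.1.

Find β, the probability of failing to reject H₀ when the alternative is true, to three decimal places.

β ≈ 0.111

Noncentrality parameter: δ = d / √(1/n₁ + 1/n₂) = 0.40 / √(1/76 + 1/158) = 2.8654
Two-sided α = 0.1 → critical value z_{0.05} = 1.645.
Power = Φ(δ − 1.645) + Φ(−δ − 1.645) = Φ(1.221) + Φ(-4.510) = 0.8889 + 0.0000 = 0.8889.
Type II error: β = 1 − power = 1 − 0.8889 = 0.1111.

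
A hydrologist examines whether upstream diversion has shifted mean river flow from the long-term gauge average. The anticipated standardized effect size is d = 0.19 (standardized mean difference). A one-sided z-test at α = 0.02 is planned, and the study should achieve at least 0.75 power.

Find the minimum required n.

n = 207

Set Φ(δ − 2.054) = 0.75; then δ − 2.054 = Φ⁻¹(0.75) = 0.674, giving δ = 2.728.
δ = d·√n ⇒ n = (δ/d)² = (2.728 / 0.19)² = 206.19.
Round up to the next whole unit.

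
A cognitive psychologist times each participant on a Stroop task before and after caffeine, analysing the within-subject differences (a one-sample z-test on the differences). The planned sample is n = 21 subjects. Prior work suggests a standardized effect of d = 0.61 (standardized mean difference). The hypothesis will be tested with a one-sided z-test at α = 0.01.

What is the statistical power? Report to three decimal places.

Power ≈ 0.680

Noncentrality parameter: δ = d·√n = 0.61 × √21 = 2.7954
One-sided α = 0.01 → critical value z_{0.01} = 2.326.
Power = P(Z > 2.326 − δ) = Φ(0.469) = 0.6805.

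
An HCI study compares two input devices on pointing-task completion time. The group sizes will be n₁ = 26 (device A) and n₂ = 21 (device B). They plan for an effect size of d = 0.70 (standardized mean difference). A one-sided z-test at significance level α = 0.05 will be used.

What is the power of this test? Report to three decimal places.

Noncentrality parameter: δ = d / √(1/n₁ + 1/n₂) = 0.70 / √(1/26 + 1/21) = 2.3859
One-sided α = 0.05 → critical value z_{0.05} = 1.645.
Power = Φ(δ − 1.645) = Φ(0.741) = 0.7707.

Power ≈ 0.771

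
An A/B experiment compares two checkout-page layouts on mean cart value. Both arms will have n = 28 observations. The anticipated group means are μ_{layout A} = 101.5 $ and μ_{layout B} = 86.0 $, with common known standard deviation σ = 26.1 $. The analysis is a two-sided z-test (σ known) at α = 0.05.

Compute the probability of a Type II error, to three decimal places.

Standardized effect: d = |μ_{layout A} − μ_{layout B}| / σ = |101.5 − 86.0| / 26.1 = 0.5939
Noncentrality parameter: δ = d·√(n/2) = 0.5939 × √(28/2) = 2.2221
Critical value for a two-sided test at α = 0.05: z_{α/2} = 1.960.
Power = Φ(δ − 1.960) + Φ(−δ − 1.960) = Φ(0.262) + Φ(-4.182) = 0.6034 + 0.0000 = 0.6034.
Type II error: β = 1 − power = 1 − 0.6034 = 0.3966.

β ≈ 0.397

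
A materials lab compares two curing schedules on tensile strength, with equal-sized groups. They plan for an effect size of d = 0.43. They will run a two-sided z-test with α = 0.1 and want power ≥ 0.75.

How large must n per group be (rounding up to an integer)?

n = 59 per group

For power 0.75 need Φ(δ − z_{0.05}) = 0.75, so δ = z_{0.05} + z_{0.25} = 1.645 + 0.674 = 2.319.
(The Φ(−δ − z_{α/2}) term is vanishingly small for δ > 0 and is dropped in the standard sample-size formula.)
δ = d·√(n/2) ⇒ n = 2(δ/d)² = 2 × (2.319 / 0.43)² = 58.19.
Round up to the next whole unit.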